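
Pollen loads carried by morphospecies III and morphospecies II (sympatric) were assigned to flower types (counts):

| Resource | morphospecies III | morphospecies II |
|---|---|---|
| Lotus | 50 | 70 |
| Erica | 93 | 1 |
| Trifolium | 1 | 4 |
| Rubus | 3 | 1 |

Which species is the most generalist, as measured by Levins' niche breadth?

Proportions for morphospecies III (n=147): 50/147=0.3401, 93/147=0.6327, 1/147=0.0068, 3/147=0.0204
Proportions for morphospecies II (n=76): 70/76=0.9211, 1/76=0.0132, 4/76=0.0526, 1/76=0.0132
Σp_IIIᵢ² = 0.3401² + 0.6327² + 0.0068² + 0.0204² = 0.115668 + 0.400309 + 0.000046 + 0.000416 = 0.516439
B_III = 1 / 0.516439 = 1.9363
Σp_IIᵢ² = 0.9211² + 0.0132² + 0.0526² + 0.0132² = 0.848425 + 0.000174 + 0.002767 + 0.000174 = 0.851540
B_II = 1 / 0.851540 = 1.1743
Highest B → broadest niche (most generalist): morphospecies III (B = 1.94).

morphospecies III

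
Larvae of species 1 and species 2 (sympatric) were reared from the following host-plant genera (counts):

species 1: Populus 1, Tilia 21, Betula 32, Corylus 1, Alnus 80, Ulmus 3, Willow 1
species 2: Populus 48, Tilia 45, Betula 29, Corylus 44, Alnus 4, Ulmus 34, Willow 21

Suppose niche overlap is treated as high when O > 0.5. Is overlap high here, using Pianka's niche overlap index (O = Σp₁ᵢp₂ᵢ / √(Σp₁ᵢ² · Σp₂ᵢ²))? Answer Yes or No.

Proportions for species 1 (n=139): 1/139=0.0072, 21/139=0.1511, 32/139=0.2302, 1/139=0.0072, 80/139=0.5755, 3/139=0.0216, 1/139=0.0072
Proportions for species 2 (n=225): 48/225=0.2133, 45/225=0.2000, 29/225=0.1289, 44/225=0.1956, 4/225=0.0178, 34/225=0.1511, 21/225=0.0933
Σ p₁ᵢp₂ᵢ = 0.001536 + 0.030220 + 0.029673 + 0.001408 + 0.010244 + 0.003264 + 0.000672 = 0.077017
Σp_1ᵢ² = 0.0072² + 0.1511² + 0.2302² + 0.0072² + 0.5755² + 0.0216² + 0.0072² = 0.000052 + 0.022831 + 0.052992 + 0.000052 + 0.331200 + 0.000467 + 0.000052 = 0.407646
Σp_2ᵢ² = 0.2133² + 0.2000² + 0.1289² + 0.1956² + 0.0178² + 0.1511² + 0.0933² = 0.045497 + 0.040000 + 0.016615 + 0.038259 + 0.000317 + 0.022831 + 0.008705 = 0.172224
O = 0.077017 / √(0.407646 × 0.172224) = 0.077017 / 0.2649649 = 0.2907
O = 0.2907 < 0.5 → No.

No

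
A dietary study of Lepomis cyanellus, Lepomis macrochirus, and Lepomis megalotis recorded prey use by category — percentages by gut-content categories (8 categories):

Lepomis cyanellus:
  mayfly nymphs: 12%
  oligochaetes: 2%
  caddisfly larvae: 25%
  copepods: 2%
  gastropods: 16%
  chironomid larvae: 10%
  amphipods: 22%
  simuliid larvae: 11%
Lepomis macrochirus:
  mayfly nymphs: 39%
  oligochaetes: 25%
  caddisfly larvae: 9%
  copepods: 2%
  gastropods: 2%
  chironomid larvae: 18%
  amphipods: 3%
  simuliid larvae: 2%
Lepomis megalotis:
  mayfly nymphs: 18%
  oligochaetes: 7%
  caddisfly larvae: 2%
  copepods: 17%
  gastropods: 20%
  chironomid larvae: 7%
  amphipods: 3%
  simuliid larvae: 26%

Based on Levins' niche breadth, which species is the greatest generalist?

Lepomis cyanellus

Convert percentages to proportions (divide by 100).
Σp_cyanᵢ² = 0.12² + 0.02² + 0.25² + 0.02² + 0.16² + 0.10² + 0.22² + 0.11² = 0.0144 + 0.0004 + 0.0625 + 0.0004 + 0.0256 + 0.0100 + 0.0484 + 0.0121 = 0.1738
B_cyan = 1 / 0.1738 = 5.7537
Σp_macrᵢ² = 0.39² + 0.25² + 0.09² + 0.02² + 0.02² + 0.18² + 0.03² + 0.02² = 0.1521 + 0.0625 + 0.0081 + 0.0004 + 0.0004 + 0.0324 + 0.0009 + 0.0004 = 0.2572
B_macr = 1 / 0.2572 = 3.8880
Σp_megaᵢ² = 0.18² + 0.07² + 0.02² + 0.17² + 0.20² + 0.07² + 0.03² + 0.26² = 0.0324 + 0.0049 + 0.0004 + 0.0289 + 0.0400 + 0.0049 + 0.0009 + 0.0676 = 0.1800
B_mega = 1 / 0.1800 = 5.5556
Highest B → broadest niche (most generalist): Lepomis cyanellus (B = 5.75).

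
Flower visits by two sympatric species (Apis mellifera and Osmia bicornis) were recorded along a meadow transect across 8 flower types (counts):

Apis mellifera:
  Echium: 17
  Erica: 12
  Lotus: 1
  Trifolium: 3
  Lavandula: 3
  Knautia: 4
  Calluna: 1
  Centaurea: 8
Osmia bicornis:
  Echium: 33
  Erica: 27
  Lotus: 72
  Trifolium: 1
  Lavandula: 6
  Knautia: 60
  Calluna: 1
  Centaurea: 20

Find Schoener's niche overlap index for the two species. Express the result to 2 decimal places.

0.50

Proportions for Apis mellifera (n=49): 17/49=0.3469, 12/49=0.2449, 1/49=0.0204, 3/49=0.0612, 3/49=0.0612, 4/49=0.0816, 1/49=0.0204, 8/49=0.1633
Proportions for Osmia bicornis (n=220): 33/220=0.1500, 27/220=0.1227, 72/220=0.3273, 1/220=0.0045, 6/220=0.0273, 60/220=0.2727, 1/220=0.0045, 20/220=0.0909
Σ|p₁ᵢ − p₂ᵢ| = 0.1969 + 0.1222 + 0.3069 + 0.0567 + 0.0339 + 0.1911 + 0.0159 + 0.0724 = 0.9960
D = 1 − ½ × 0.9960 = 1 − 0.49800 = 0.50200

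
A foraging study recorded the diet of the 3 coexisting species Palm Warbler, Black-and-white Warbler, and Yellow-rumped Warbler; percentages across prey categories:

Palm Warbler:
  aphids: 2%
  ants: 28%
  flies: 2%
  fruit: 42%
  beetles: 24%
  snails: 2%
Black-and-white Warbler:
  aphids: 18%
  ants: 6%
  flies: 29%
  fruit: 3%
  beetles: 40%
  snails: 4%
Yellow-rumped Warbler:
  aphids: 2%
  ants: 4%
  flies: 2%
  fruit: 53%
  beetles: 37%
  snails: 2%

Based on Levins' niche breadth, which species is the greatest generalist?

Convert percentages to proportions (divide by 100).
Σp_Palmᵢ² = 0.02² + 0.28² + 0.02² + 0.42² + 0.24² + 0.02² = 0.0004 + 0.0784 + 0.0004 + 0.1764 + 0.0576 + 0.0004 = 0.3136
B_Palm = 1 / 0.3136 = 3.1888
Σp_Blacᵢ² = 0.18² + 0.06² + 0.29² + 0.03² + 0.40² + 0.04² = 0.0324 + 0.0036 + 0.0841 + 0.0009 + 0.1600 + 0.0016 = 0.2826
B_Blac = 1 / 0.2826 = 3.5386
Σp_Yellᵢ² = 0.02² + 0.04² + 0.02² + 0.53² + 0.37² + 0.02² = 0.0004 + 0.0016 + 0.0004 + 0.2809 + 0.1369 + 0.0004 = 0.4206
B_Yell = 1 / 0.4206 = 2.3776
Highest B → broadest niche (most generalist): Black-and-white Warbler (B = 3.54).

Black-and-white Warbler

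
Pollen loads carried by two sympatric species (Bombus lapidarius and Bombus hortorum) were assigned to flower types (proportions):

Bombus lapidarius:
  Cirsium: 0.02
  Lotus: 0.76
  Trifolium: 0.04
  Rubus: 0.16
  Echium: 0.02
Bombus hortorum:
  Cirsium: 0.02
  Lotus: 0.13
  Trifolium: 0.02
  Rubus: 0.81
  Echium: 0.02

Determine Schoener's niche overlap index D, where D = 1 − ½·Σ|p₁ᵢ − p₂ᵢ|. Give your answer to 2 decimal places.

Σ|p₁ᵢ − p₂ᵢ| = 0.00 + 0.63 + 0.02 + 0.65 + 0.00 = 1.30
D = 1 − ½ × 1.30 = 1 − 0.650 = 0.3500

0.35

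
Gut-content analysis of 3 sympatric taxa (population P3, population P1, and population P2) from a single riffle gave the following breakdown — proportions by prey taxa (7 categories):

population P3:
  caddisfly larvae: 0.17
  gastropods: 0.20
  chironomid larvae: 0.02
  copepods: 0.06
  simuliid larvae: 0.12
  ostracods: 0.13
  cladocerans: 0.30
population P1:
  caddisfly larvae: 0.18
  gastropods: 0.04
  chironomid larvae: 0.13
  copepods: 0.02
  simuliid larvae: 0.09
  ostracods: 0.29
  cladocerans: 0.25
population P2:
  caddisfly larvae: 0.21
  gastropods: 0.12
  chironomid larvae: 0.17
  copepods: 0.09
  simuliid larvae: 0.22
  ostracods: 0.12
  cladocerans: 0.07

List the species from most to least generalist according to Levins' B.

Σp_P3ᵢ² = 0.17² + 0.20² + 0.02² + 0.06² + 0.12² + 0.13² + 0.30² = 0.0289 + 0.0400 + 0.0004 + 0.0036 + 0.0144 + 0.0169 + 0.0900 = 0.1942
B_P3 = 1 / 0.1942 = 5.1493
Σp_P1ᵢ² = 0.18² + 0.04² + 0.13² + 0.02² + 0.09² + 0.29² + 0.25² = 0.0324 + 0.0016 + 0.0169 + 0.0004 + 0.0081 + 0.0841 + 0.0625 = 0.2060
B_P1 = 1 / 0.2060 = 4.8544
Σp_P2ᵢ² = 0.21² + 0.12² + 0.17² + 0.09² + 0.22² + 0.12² + 0.07² = 0.0441 + 0.0144 + 0.0289 + 0.0081 + 0.0484 + 0.0144 + 0.0049 = 0.1632
B_P2 = 1 / 0.1632 = 6.1275
Ranking by B (broadest → narrowest): population P2 (6.13) > population P3 (5.15) > population P1 (4.85)

population P2 > population P3 > population P1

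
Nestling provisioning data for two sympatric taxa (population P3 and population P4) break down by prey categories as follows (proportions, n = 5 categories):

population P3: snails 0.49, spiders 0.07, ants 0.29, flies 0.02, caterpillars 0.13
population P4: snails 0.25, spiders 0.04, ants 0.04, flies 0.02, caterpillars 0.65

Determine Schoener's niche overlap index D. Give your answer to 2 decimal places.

0.48

Σ|p₁ᵢ − p₂ᵢ| = 0.24 + 0.03 + 0.25 + 0.00 + 0.52 = 1.04
D = 1 − ½ × 1.04 = 1 − 0.520 = 0.4800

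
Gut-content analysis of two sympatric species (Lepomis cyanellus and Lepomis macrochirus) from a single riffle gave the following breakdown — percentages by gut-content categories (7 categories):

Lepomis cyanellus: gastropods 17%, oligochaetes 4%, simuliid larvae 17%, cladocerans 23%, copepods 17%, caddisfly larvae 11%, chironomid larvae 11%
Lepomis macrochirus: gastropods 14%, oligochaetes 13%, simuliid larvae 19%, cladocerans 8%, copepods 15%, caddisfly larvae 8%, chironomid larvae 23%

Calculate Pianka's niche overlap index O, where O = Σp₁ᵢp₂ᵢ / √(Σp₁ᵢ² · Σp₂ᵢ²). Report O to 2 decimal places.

0.85

Convert percentages to proportions (divide by 100).
Σ p₁ᵢp₂ᵢ = 0.0238 + 0.0052 + 0.0323 + 0.0184 + 0.0255 + 0.0088 + 0.0253 = 0.1393
Σp_1ᵢ² = 0.17² + 0.04² + 0.17² + 0.23² + 0.17² + 0.11² + 0.11² = 0.0289 + 0.0016 + 0.0289 + 0.0529 + 0.0289 + 0.0121 + 0.0121 = 0.1654
Σp_2ᵢ² = 0.14² + 0.13² + 0.19² + 0.08² + 0.15² + 0.08² + 0.23² = 0.0196 + 0.0169 + 0.0361 + 0.0064 + 0.0225 + 0.0064 + 0.0529 = 0.1608
O = 0.1393 / √(0.1654 × 0.1608) = 0.1393 / 0.16308 = 0.8542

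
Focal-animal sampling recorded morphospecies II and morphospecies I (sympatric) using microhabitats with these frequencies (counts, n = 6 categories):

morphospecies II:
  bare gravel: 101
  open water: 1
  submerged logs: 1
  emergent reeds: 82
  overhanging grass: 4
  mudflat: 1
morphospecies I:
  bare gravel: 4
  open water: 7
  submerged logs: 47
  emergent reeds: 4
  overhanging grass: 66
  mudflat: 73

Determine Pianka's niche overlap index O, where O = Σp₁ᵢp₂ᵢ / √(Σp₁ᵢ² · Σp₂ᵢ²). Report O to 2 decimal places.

Proportions for morphospecies II (n=190): 101/190=0.5316, 1/190=0.0053, 1/190=0.0053, 82/190=0.4316, 4/190=0.0211, 1/190=0.0053
Proportions for morphospecies I (n=201): 4/201=0.0199, 7/201=0.0348, 47/201=0.2338, 4/201=0.0199, 66/201=0.3284, 73/201=0.3632
Σ p₁ᵢp₂ᵢ = 0.010579 + 0.000184 + 0.001239 + 0.008589 + 0.006929 + 0.001925 = 0.029445
Σp_1ᵢ² = 0.5316² + 0.0053² + 0.0053² + 0.4316² + 0.0211² + 0.0053² = 0.282599 + 0.000028 + 0.000028 + 0.186279 + 0.000445 + 0.000028 = 0.469407
Σp_2ᵢ² = 0.0199² + 0.0348² + 0.2338² + 0.0199² + 0.3284² + 0.3632² = 0.000396 + 0.001211 + 0.054662 + 0.000396 + 0.107847 + 0.131914 = 0.296426
O = 0.029445 / √(0.469407 × 0.296426) = 0.029445 / 0.3730207 = 0.0789

0.08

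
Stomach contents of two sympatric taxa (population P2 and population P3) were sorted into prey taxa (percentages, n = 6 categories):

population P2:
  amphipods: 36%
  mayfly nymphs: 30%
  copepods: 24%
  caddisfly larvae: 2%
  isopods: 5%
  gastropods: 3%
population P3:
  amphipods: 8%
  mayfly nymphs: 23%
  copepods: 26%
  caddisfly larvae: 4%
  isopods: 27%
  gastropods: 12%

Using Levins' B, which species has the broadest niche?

population P3

Convert percentages to proportions (divide by 100).
Σp_P2ᵢ² = 0.36² + 0.30² + 0.24² + 0.02² + 0.05² + 0.03² = 0.1296 + 0.0900 + 0.0576 + 0.0004 + 0.0025 + 0.0009 = 0.2810
B_P2 = 1 / 0.2810 = 3.5587
Σp_P3ᵢ² = 0.08² + 0.23² + 0.26² + 0.04² + 0.27² + 0.12² = 0.0064 + 0.0529 + 0.0676 + 0.0016 + 0.0729 + 0.0144 = 0.2158
B_P3 = 1 / 0.2158 = 4.6339
Highest B → broadest niche (most generalist): population P3 (B = 4.63).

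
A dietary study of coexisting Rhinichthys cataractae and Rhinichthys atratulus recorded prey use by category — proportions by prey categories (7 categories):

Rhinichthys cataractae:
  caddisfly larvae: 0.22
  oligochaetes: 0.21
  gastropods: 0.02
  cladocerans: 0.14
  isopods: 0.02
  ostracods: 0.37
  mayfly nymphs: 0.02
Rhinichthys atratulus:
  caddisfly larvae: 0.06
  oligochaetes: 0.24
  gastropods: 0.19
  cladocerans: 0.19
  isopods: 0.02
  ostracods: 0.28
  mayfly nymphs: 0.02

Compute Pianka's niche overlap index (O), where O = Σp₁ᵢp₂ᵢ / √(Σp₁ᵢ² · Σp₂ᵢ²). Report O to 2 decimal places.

0.86

Σ p₁ᵢp₂ᵢ = 0.0132 + 0.0504 + 0.0038 + 0.0266 + 0.0004 + 0.1036 + 0.0004 = 0.1984
Σp_1ᵢ² = 0.22² + 0.21² + 0.02² + 0.14² + 0.02² + 0.37² + 0.02² = 0.0484 + 0.0441 + 0.0004 + 0.0196 + 0.0004 + 0.1369 + 0.0004 = 0.2502
Σp_2ᵢ² = 0.06² + 0.24² + 0.19² + 0.19² + 0.02² + 0.28² + 0.02² = 0.0036 + 0.0576 + 0.0361 + 0.0361 + 0.0004 + 0.0784 + 0.0004 = 0.2126
O = 0.1984 / √(0.2502 × 0.2126) = 0.1984 / 0.23064 = 0.8602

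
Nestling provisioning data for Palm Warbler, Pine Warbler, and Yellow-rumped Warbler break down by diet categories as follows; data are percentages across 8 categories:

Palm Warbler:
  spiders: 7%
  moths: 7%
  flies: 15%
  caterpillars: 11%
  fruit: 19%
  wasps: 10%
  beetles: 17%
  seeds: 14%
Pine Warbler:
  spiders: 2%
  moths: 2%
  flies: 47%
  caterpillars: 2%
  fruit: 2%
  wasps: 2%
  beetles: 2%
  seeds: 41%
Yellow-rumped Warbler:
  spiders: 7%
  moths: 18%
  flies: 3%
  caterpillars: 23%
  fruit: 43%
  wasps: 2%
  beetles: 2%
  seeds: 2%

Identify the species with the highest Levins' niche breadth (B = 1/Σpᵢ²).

Convert percentages to proportions (divide by 100).
Σp_Palmᵢ² = 0.07² + 0.07² + 0.15² + 0.11² + 0.19² + 0.10² + 0.17² + 0.14² = 0.0049 + 0.0049 + 0.0225 + 0.0121 + 0.0361 + 0.0100 + 0.0289 + 0.0196 = 0.1390
B_Palm = 1 / 0.1390 = 7.1942
Σp_Pineᵢ² = 0.02² + 0.02² + 0.47² + 0.02² + 0.02² + 0.02² + 0.02² + 0.41² = 0.0004 + 0.0004 + 0.2209 + 0.0004 + 0.0004 + 0.0004 + 0.0004 + 0.1681 = 0.3914
B_Pine = 1 / 0.3914 = 2.5549
Σp_Yellᵢ² = 0.07² + 0.18² + 0.03² + 0.23² + 0.43² + 0.02² + 0.02² + 0.02² = 0.0049 + 0.0324 + 0.0009 + 0.0529 + 0.1849 + 0.0004 + 0.0004 + 0.0004 = 0.2772
B_Yell = 1 / 0.2772 = 3.6075
Highest B → broadest niche (most generalist): Palm Warbler (B = 7.19).

Palm Warbler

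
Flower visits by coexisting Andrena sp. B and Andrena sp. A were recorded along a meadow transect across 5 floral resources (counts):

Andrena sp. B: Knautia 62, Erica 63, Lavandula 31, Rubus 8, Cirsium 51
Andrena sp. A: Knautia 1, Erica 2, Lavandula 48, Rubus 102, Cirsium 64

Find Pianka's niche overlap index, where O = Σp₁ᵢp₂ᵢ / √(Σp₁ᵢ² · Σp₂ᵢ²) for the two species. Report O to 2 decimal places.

Proportions for Andrena sp. B (n=215): 62/215=0.2884, 63/215=0.2930, 31/215=0.1442, 8/215=0.0372, 51/215=0.2372
Proportions for Andrena sp. A (n=217): 1/217=0.0046, 2/217=0.0092, 48/217=0.2212, 102/217=0.4700, 64/217=0.2949
Σ p₁ᵢp₂ᵢ = 0.001327 + 0.002696 + 0.031897 + 0.017484 + 0.069950 = 0.123354
Σp_1ᵢ² = 0.2884² + 0.2930² + 0.1442² + 0.0372² + 0.2372² = 0.083175 + 0.085849 + 0.020794 + 0.001384 + 0.056264 = 0.247466
Σp_2ᵢ² = 0.0046² + 0.0092² + 0.2212² + 0.4700² + 0.2949² = 0.000021 + 0.000085 + 0.048929 + 0.220900 + 0.086966 = 0.356901
O = 0.123354 / √(0.247466 × 0.356901) = 0.123354 / 0.2971883 = 0.4151

0.42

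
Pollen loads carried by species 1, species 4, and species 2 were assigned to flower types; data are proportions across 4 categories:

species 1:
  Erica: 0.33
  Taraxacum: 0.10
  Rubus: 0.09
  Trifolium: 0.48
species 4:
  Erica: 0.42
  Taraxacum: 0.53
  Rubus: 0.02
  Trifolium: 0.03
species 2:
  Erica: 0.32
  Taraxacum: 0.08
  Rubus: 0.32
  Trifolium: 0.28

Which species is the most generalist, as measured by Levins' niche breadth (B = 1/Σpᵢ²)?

Σp_1ᵢ² = 0.33² + 0.10² + 0.09² + 0.48² = 0.1089 + 0.0100 + 0.0081 + 0.2304 = 0.3574
B_1 = 1 / 0.3574 = 2.7980
Σp_4ᵢ² = 0.42² + 0.53² + 0.02² + 0.03² = 0.1764 + 0.2809 + 0.0004 + 0.0009 = 0.4586
B_4 = 1 / 0.4586 = 2.1805
Σp_2ᵢ² = 0.32² + 0.08² + 0.32² + 0.28² = 0.1024 + 0.0064 + 0.1024 + 0.0784 = 0.2896
B_2 = 1 / 0.2896 = 3.4530
Highest B → broadest niche (most generalist): species 2 (B = 3.45).

species 2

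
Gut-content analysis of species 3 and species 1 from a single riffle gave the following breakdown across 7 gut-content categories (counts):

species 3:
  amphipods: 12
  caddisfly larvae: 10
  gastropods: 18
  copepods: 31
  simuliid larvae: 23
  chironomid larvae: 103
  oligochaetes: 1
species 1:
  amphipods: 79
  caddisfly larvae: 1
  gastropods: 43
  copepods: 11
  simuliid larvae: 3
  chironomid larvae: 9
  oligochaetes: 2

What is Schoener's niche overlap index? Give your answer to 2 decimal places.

0.32

Proportions for species 3 (n=198): 12/198=0.0606, 10/198=0.0505, 18/198=0.0909, 31/198=0.1566, 23/198=0.1162, 103/198=0.5202, 1/198=0.0051
Proportions for species 1 (n=148): 79/148=0.5338, 1/148=0.0068, 43/148=0.2905, 11/148=0.0743, 3/148=0.0203, 9/148=0.0608, 2/148=0.0135
Σ|p₁ᵢ − p₂ᵢ| = 0.4732 + 0.0437 + 0.1996 + 0.0823 + 0.0959 + 0.4594 + 0.0084 = 1.3625
D = 1 − ½ × 1.3625 = 1 − 0.68125 = 0.31875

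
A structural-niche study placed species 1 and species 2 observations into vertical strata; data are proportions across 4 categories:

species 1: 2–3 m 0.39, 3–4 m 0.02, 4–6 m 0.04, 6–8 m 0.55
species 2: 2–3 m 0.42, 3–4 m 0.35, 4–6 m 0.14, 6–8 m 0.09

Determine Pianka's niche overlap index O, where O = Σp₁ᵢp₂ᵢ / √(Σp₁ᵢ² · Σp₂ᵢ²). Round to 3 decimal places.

Σ p₁ᵢp₂ᵢ = 0.1638 + 0.0070 + 0.0056 + 0.0495 = 0.2259
Σp_1ᵢ² = 0.39² + 0.02² + 0.04² + 0.55² = 0.1521 + 0.0004 + 0.0016 + 0.3025 = 0.4566
Σp_2ᵢ² = 0.42² + 0.35² + 0.14² + 0.09² = 0.1764 + 0.1225 + 0.0196 + 0.0081 = 0.3266
O = 0.2259 / √(0.4566 × 0.3266) = 0.2259 / 0.386168 = 0.58498

0.585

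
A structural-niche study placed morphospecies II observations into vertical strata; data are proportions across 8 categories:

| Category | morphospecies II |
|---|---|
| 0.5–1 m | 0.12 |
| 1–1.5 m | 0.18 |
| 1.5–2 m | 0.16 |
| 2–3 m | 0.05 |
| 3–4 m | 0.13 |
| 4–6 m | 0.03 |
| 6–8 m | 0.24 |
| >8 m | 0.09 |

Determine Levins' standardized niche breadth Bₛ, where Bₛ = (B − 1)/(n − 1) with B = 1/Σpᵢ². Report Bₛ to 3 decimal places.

Σpᵢ² = 0.12² + 0.18² + 0.16² + 0.05² + 0.13² + 0.03² + 0.24² + 0.09² = 0.0144 + 0.0324 + 0.0256 + 0.0025 + 0.0169 + 0.0009 + 0.0576 + 0.0081 = 0.1584
B = 1 / 0.1584 = 6.31313
Bₛ = (B − 1)/(n − 1) = (6.31313 − 1)/(8 − 1) = 5.31313/7 = 0.75902

0.759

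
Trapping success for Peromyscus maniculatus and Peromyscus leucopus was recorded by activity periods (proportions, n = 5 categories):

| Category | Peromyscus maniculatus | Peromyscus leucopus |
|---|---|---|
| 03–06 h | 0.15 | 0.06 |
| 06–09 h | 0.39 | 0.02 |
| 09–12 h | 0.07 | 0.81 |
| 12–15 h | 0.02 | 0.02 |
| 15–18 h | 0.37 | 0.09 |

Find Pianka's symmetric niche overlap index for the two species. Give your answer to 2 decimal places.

Σ p₁ᵢp₂ᵢ = 0.0090 + 0.0078 + 0.0567 + 0.0004 + 0.0333 = 0.1072
Σp_1ᵢ² = 0.15² + 0.39² + 0.07² + 0.02² + 0.37² = 0.0225 + 0.1521 + 0.0049 + 0.0004 + 0.1369 = 0.3168
Σp_2ᵢ² = 0.06² + 0.02² + 0.81² + 0.02² + 0.09² = 0.0036 + 0.0004 + 0.6561 + 0.0004 + 0.0081 = 0.6686
O = 0.1072 / √(0.3168 × 0.6686) = 0.1072 / 0.46023 = 0.2329

0.23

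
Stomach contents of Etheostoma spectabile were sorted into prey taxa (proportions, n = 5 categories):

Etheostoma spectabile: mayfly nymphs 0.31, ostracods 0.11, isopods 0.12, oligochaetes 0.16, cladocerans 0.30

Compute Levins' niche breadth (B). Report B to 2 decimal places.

Σpᵢ² = 0.31² + 0.11² + 0.12² + 0.16² + 0.30² = 0.0961 + 0.0121 + 0.0144 + 0.0256 + 0.0900 = 0.2382
B = 1 / 0.2382 = 4.1982

4.20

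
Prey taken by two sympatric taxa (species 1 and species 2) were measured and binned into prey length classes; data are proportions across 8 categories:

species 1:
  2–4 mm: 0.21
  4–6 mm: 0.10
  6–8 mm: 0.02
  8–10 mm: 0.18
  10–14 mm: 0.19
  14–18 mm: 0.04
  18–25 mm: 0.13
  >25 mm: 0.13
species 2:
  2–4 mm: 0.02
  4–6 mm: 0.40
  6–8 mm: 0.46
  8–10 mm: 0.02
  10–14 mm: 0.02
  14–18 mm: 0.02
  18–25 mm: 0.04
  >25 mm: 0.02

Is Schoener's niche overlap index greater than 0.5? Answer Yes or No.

No

Σ|p₁ᵢ − p₂ᵢ| = 0.19 + 0.30 + 0.44 + 0.16 + 0.17 + 0.02 + 0.09 + 0.11 = 1.48
D = 1 − ½ × 1.48 = 1 − 0.740 = 0.2600
D = 0.2600 < 0.5 → No.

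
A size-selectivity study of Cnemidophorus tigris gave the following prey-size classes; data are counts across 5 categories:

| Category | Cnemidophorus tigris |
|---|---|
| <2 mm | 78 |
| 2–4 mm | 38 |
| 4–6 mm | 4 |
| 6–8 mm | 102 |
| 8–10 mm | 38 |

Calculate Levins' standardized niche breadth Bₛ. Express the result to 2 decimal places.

0.62

Proportions for Cnemidophorus tigris (n=260): 78/260=0.3000, 38/260=0.1462, 4/260=0.0154, 102/260=0.3923, 38/260=0.1462
Σpᵢ² = 0.3000² + 0.1462² + 0.0154² + 0.3923² + 0.1462² = 0.090000 + 0.021374 + 0.000237 + 0.153899 + 0.021374 = 0.286884
B = 1 / 0.286884 = 3.4857
Bₛ = (B − 1)/(n − 1) = (3.4857 − 1)/(5 − 1) = 2.4857/4 = 0.6214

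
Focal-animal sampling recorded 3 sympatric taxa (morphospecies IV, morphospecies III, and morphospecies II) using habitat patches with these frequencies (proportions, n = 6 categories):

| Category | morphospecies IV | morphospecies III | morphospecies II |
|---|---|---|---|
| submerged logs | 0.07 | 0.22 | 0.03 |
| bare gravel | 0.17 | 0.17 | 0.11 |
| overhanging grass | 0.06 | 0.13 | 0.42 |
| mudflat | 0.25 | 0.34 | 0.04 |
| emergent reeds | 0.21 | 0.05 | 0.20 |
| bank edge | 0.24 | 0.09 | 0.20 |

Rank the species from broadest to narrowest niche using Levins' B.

Σp_IVᵢ² = 0.07² + 0.17² + 0.06² + 0.25² + 0.21² + 0.24² = 0.0049 + 0.0289 + 0.0036 + 0.0625 + 0.0441 + 0.0576 = 0.2016
B_IV = 1 / 0.2016 = 4.9603
Σp_IIIᵢ² = 0.22² + 0.17² + 0.13² + 0.34² + 0.05² + 0.09² = 0.0484 + 0.0289 + 0.0169 + 0.1156 + 0.0025 + 0.0081 = 0.2204
B_III = 1 / 0.2204 = 4.5372
Σp_IIᵢ² = 0.03² + 0.11² + 0.42² + 0.04² + 0.20² + 0.20² = 0.0009 + 0.0121 + 0.1764 + 0.0016 + 0.0400 + 0.0400 = 0.2710
B_II = 1 / 0.2710 = 3.6900
Ranking by B (broadest → narrowest): morphospecies IV (4.96) > morphospecies III (4.54) > morphospecies II (3.69)

morphospecies IV > morphospecies III > morphospecies II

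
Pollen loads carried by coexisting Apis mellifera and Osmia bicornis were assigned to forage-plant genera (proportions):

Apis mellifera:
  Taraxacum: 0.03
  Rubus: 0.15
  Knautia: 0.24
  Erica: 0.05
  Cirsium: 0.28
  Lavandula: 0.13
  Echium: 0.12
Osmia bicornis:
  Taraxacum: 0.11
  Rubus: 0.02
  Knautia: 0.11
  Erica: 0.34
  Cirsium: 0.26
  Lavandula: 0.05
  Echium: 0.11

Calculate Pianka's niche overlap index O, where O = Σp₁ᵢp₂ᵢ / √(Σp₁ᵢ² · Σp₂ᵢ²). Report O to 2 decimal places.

0.69

Σ p₁ᵢp₂ᵢ = 0.0033 + 0.0030 + 0.0264 + 0.0170 + 0.0728 + 0.0065 + 0.0132 = 0.1422
Σp_1ᵢ² = 0.03² + 0.15² + 0.24² + 0.05² + 0.28² + 0.13² + 0.12² = 0.0009 + 0.0225 + 0.0576 + 0.0025 + 0.0784 + 0.0169 + 0.0144 = 0.1932
Σp_2ᵢ² = 0.11² + 0.02² + 0.11² + 0.34² + 0.26² + 0.05² + 0.11² = 0.0121 + 0.0004 + 0.0121 + 0.1156 + 0.0676 + 0.0025 + 0.0121 = 0.2224
O = 0.1422 / √(0.1932 × 0.2224) = 0.1422 / 0.20729 = 0.6860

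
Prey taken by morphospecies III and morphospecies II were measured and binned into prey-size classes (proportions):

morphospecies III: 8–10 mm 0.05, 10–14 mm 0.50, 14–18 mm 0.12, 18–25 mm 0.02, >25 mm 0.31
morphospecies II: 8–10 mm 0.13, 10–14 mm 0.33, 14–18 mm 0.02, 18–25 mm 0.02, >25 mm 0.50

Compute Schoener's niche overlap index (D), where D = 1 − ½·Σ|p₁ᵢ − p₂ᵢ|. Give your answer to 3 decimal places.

0.730

Σ|p₁ᵢ − p₂ᵢ| = 0.08 + 0.17 + 0.10 + 0.00 + 0.19 = 0.54
D = 1 − ½ × 0.54 = 1 − 0.270 = 0.73000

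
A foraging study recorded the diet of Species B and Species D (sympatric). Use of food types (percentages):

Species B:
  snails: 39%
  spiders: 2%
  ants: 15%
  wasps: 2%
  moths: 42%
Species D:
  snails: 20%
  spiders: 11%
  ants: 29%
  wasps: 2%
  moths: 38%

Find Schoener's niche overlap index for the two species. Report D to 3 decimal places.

0.770

Convert percentages to proportions (divide by 100).
Σ|p₁ᵢ − p₂ᵢ| = 0.19 + 0.09 + 0.14 + 0.00 + 0.04 = 0.46
D = 1 − ½ × 0.46 = 1 − 0.230 = 0.77000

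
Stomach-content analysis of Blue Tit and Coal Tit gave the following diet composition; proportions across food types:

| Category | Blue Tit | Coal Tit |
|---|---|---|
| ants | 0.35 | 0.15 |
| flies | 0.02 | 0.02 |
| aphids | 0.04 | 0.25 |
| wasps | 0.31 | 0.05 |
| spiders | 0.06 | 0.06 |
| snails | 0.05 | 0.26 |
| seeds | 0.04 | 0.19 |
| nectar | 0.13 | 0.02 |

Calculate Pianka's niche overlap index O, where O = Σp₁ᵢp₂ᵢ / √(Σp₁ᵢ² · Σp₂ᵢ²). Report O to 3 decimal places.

0.480

Σ p₁ᵢp₂ᵢ = 0.0525 + 0.0004 + 0.0100 + 0.0155 + 0.0036 + 0.0130 + 0.0076 + 0.0026 = 0.1052
Σp_1ᵢ² = 0.35² + 0.02² + 0.04² + 0.31² + 0.06² + 0.05² + 0.04² + 0.13² = 0.1225 + 0.0004 + 0.0016 + 0.0961 + 0.0036 + 0.0025 + 0.0016 + 0.0169 = 0.2452
Σp_2ᵢ² = 0.15² + 0.02² + 0.25² + 0.05² + 0.06² + 0.26² + 0.19² + 0.02² = 0.0225 + 0.0004 + 0.0625 + 0.0025 + 0.0036 + 0.0676 + 0.0361 + 0.0004 = 0.1956
O = 0.1052 / √(0.2452 × 0.1956) = 0.1052 / 0.219000 = 0.48037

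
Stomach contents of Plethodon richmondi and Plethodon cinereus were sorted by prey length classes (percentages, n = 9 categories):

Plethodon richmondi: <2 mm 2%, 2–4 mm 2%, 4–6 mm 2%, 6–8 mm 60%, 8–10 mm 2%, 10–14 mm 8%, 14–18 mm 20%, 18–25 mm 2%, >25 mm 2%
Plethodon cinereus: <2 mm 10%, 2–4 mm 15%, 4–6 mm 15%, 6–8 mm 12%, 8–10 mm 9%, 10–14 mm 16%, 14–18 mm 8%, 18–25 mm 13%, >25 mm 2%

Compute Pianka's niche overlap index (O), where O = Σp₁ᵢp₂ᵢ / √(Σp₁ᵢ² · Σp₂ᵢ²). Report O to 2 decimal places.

Convert percentages to proportions (divide by 100).
Σ p₁ᵢp₂ᵢ = 0.0020 + 0.0030 + 0.0030 + 0.0720 + 0.0018 + 0.0128 + 0.0160 + 0.0026 + 0.0004 = 0.1136
Σp_1ᵢ² = 0.02² + 0.02² + 0.02² + 0.60² + 0.02² + 0.08² + 0.20² + 0.02² + 0.02² = 0.0004 + 0.0004 + 0.0004 + 0.3600 + 0.0004 + 0.0064 + 0.0400 + 0.0004 + 0.0004 = 0.4088
Σp_2ᵢ² = 0.10² + 0.15² + 0.15² + 0.12² + 0.09² + 0.16² + 0.08² + 0.13² + 0.02² = 0.0100 + 0.0225 + 0.0225 + 0.0144 + 0.0081 + 0.0256 + 0.0064 + 0.0169 + 0.0004 = 0.1268
O = 0.1136 / √(0.4088 × 0.1268) = 0.1136 / 0.22767 = 0.4990

0.50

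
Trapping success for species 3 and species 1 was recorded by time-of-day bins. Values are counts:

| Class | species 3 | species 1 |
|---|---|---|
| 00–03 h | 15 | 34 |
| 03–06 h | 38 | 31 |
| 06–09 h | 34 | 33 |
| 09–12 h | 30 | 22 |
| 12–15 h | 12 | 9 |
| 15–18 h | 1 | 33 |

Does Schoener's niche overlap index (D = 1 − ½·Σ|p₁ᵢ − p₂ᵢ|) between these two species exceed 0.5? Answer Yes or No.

Yes

Proportions for species 3 (n=130): 15/130=0.1154, 38/130=0.2923, 34/130=0.2615, 30/130=0.2308, 12/130=0.0923, 1/130=0.0077
Proportions for species 1 (n=162): 34/162=0.2099, 31/162=0.1914, 33/162=0.2037, 22/162=0.1358, 9/162=0.0556, 33/162=0.2037
Σ|p₁ᵢ − p₂ᵢ| = 0.0945 + 0.1009 + 0.0578 + 0.0950 + 0.0367 + 0.1960 = 0.5809
D = 1 − ½ × 0.5809 = 1 − 0.29045 = 0.70955
D = 0.70955 > 0.5 → Yes.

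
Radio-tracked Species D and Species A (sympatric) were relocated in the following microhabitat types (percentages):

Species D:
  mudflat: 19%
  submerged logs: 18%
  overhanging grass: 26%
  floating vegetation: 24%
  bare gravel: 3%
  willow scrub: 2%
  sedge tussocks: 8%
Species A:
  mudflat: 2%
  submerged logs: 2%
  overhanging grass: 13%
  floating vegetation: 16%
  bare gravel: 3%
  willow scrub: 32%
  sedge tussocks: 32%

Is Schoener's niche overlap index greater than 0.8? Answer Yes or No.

No

Convert percentages to proportions (divide by 100).
Σ|p₁ᵢ − p₂ᵢ| = 0.17 + 0.16 + 0.13 + 0.08 + 0.00 + 0.30 + 0.24 = 1.08
D = 1 − ½ × 1.08 = 1 − 0.540 = 0.4600
D = 0.4600 < 0.8 → No.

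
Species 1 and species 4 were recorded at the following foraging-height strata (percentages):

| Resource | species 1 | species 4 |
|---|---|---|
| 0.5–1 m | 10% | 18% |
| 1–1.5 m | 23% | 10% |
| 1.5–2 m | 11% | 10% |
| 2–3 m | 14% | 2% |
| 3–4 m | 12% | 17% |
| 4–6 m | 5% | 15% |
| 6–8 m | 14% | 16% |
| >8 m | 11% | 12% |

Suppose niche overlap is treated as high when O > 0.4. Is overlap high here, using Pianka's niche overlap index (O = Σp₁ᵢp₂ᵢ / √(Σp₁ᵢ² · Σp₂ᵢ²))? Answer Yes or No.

Yes

Convert percentages to proportions (divide by 100).
Σ p₁ᵢp₂ᵢ = 0.0180 + 0.0230 + 0.0110 + 0.0028 + 0.0204 + 0.0075 + 0.0224 + 0.0132 = 0.1183
Σp_1ᵢ² = 0.10² + 0.23² + 0.11² + 0.14² + 0.12² + 0.05² + 0.14² + 0.11² = 0.0100 + 0.0529 + 0.0121 + 0.0196 + 0.0144 + 0.0025 + 0.0196 + 0.0121 = 0.1432
Σp_2ᵢ² = 0.18² + 0.10² + 0.10² + 0.02² + 0.17² + 0.15² + 0.16² + 0.12² = 0.0324 + 0.0100 + 0.0100 + 0.0004 + 0.0289 + 0.0225 + 0.0256 + 0.0144 = 0.1442
O = 0.1183 / √(0.1432 × 0.1442) = 0.1183 / 0.14370 = 0.8232
O = 0.8232 > 0.4 → Yes.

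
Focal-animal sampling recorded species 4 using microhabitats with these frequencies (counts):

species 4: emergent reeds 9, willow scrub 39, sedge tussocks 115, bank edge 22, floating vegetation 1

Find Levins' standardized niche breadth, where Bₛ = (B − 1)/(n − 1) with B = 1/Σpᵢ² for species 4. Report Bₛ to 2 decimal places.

0.31

Proportions for species 4 (n=186): 9/186=0.0484, 39/186=0.2097, 115/186=0.6183, 22/186=0.1183, 1/186=0.0054
Σpᵢ² = 0.0484² + 0.2097² + 0.6183² + 0.1183² + 0.0054² = 0.002343 + 0.043974 + 0.382295 + 0.013995 + 0.000029 = 0.442636
B = 1 / 0.442636 = 2.2592
Bₛ = (B − 1)/(n − 1) = (2.2592 − 1)/(5 − 1) = 1.2592/4 = 0.3148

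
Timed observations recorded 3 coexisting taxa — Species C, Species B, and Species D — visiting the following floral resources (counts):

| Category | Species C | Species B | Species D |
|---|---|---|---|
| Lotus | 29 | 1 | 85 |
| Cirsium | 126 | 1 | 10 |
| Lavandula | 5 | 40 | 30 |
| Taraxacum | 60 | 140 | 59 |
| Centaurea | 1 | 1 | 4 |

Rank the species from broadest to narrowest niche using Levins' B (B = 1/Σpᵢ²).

Proportions for Species C (n=221): 29/221=0.1312, 126/221=0.5701, 5/221=0.0226, 60/221=0.2715, 1/221=0.0045
Proportions for Species B (n=183): 1/183=0.0055, 1/183=0.0055, 40/183=0.2186, 140/183=0.7650, 1/183=0.0055
Proportions for Species D (n=188): 85/188=0.4521, 10/188=0.0532, 30/188=0.1596, 59/188=0.3138, 4/188=0.0213
Σp_Cᵢ² = 0.1312² + 0.5701² + 0.0226² + 0.2715² + 0.0045² = 0.017213 + 0.325014 + 0.000511 + 0.073712 + 0.000020 = 0.416470
B_C = 1 / 0.416470 = 2.4011
Σp_Bᵢ² = 0.0055² + 0.0055² + 0.2186² + 0.7650² + 0.0055² = 0.000030 + 0.000030 + 0.047786 + 0.585225 + 0.000030 = 0.633101
B_B = 1 / 0.633101 = 1.5795
Σp_Dᵢ² = 0.4521² + 0.0532² + 0.1596² + 0.3138² + 0.0213² = 0.204394 + 0.002830 + 0.025472 + 0.098470 + 0.000454 = 0.331620
B_D = 1 / 0.331620 = 3.0155
Ranking by B (broadest → narrowest): Species D (3.02) > Species C (2.40) > Species B (1.58)

Species D > Species C > Species B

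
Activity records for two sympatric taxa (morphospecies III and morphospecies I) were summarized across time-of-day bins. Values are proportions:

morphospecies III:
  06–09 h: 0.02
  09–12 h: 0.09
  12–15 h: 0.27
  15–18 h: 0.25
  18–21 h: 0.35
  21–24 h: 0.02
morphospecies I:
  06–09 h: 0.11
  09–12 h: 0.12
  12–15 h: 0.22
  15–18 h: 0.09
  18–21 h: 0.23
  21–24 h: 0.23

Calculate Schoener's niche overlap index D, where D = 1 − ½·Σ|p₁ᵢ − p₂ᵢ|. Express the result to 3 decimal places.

Σ|p₁ᵢ − p₂ᵢ| = 0.09 + 0.03 + 0.05 + 0.16 + 0.12 + 0.21 = 0.66
D = 1 − ½ × 0.66 = 1 − 0.330 = 0.67000

0.670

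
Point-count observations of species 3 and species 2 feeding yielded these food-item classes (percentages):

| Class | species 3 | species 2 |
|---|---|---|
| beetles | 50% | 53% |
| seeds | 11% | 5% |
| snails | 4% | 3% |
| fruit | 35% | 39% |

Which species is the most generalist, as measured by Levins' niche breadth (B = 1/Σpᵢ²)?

species 3

Convert percentages to proportions (divide by 100).
Σp_3ᵢ² = 0.50² + 0.11² + 0.04² + 0.35² = 0.2500 + 0.0121 + 0.0016 + 0.1225 = 0.3862
B_3 = 1 / 0.3862 = 2.5893
Σp_2ᵢ² = 0.53² + 0.05² + 0.03² + 0.39² = 0.2809 + 0.0025 + 0.0009 + 0.1521 = 0.4364
B_2 = 1 / 0.4364 = 2.2915
Highest B → broadest niche (most generalist): species 3 (B = 2.59).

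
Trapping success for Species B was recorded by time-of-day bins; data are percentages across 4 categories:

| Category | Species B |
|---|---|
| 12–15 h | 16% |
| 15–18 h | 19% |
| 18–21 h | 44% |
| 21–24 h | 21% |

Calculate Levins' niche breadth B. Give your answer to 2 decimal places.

Convert percentages to proportions (divide by 100).
Σpᵢ² = 0.16² + 0.19² + 0.44² + 0.21² = 0.0256 + 0.0361 + 0.1936 + 0.0441 = 0.2994
B = 1 / 0.2994 = 3.3400

3.34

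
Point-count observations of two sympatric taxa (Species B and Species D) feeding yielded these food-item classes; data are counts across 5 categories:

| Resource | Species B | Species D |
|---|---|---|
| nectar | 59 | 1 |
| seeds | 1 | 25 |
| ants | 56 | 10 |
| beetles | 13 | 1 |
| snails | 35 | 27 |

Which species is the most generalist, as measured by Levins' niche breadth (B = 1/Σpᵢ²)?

Species B

Proportions for Species B (n=164): 59/164=0.3598, 1/164=0.0061, 56/164=0.3415, 13/164=0.0793, 35/164=0.2134
Proportions for Species D (n=64): 1/64=0.0156, 25/64=0.3906, 10/64=0.1563, 1/64=0.0156, 27/64=0.4219
Σp_Bᵢ² = 0.3598² + 0.0061² + 0.3415² + 0.0793² + 0.2134² = 0.129456 + 0.000037 + 0.116622 + 0.006288 + 0.045540 = 0.297943
B_B = 1 / 0.297943 = 3.3563
Σp_Dᵢ² = 0.0156² + 0.3906² + 0.1563² + 0.0156² + 0.4219² = 0.000243 + 0.152568 + 0.024430 + 0.000243 + 0.178000 = 0.355484
B_D = 1 / 0.355484 = 2.8131
Highest B → broadest niche (most generalist): Species B (B = 3.36).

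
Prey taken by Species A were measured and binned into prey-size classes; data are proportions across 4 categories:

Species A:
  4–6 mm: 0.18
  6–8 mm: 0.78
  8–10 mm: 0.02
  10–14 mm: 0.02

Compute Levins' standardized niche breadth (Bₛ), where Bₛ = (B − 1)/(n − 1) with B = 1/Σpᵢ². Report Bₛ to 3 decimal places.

Σpᵢ² = 0.18² + 0.78² + 0.02² + 0.02² = 0.0324 + 0.6084 + 0.0004 + 0.0004 = 0.6416
B = 1 / 0.6416 = 1.55860
Bₛ = (B − 1)/(n − 1) = (1.55860 − 1)/(4 − 1) = 0.55860/3 = 0.18620

0.186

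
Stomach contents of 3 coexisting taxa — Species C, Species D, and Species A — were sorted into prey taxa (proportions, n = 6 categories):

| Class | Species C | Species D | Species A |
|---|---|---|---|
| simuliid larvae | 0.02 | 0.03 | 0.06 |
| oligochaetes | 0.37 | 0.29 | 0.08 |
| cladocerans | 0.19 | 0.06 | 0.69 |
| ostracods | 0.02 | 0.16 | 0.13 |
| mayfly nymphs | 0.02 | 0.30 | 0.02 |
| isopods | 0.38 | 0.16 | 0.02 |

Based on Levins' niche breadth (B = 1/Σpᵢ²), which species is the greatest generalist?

Species D

Σp_Cᵢ² = 0.02² + 0.37² + 0.19² + 0.02² + 0.02² + 0.38² = 0.0004 + 0.1369 + 0.0361 + 0.0004 + 0.0004 + 0.1444 = 0.3186
B_C = 1 / 0.3186 = 3.1387
Σp_Dᵢ² = 0.03² + 0.29² + 0.06² + 0.16² + 0.30² + 0.16² = 0.0009 + 0.0841 + 0.0036 + 0.0256 + 0.0900 + 0.0256 = 0.2298
B_D = 1 / 0.2298 = 4.3516
Σp_Aᵢ² = 0.06² + 0.08² + 0.69² + 0.13² + 0.02² + 0.02² = 0.0036 + 0.0064 + 0.4761 + 0.0169 + 0.0004 + 0.0004 = 0.5038
B_A = 1 / 0.5038 = 1.9849
Highest B → broadest niche (most generalist): Species D (B = 4.35).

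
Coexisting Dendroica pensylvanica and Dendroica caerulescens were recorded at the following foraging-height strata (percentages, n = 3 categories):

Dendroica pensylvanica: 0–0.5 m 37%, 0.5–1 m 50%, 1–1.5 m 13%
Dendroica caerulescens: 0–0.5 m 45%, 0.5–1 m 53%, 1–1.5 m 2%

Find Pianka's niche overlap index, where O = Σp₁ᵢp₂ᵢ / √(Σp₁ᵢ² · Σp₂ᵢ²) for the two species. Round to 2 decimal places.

Convert percentages to proportions (divide by 100).
Σ p₁ᵢp₂ᵢ = 0.1665 + 0.2650 + 0.0026 = 0.4341
Σp_1ᵢ² = 0.37² + 0.50² + 0.13² = 0.1369 + 0.2500 + 0.0169 = 0.4038
Σp_2ᵢ² = 0.45² + 0.53² + 0.02² = 0.2025 + 0.2809 + 0.0004 = 0.4838
O = 0.4341 / √(0.4038 × 0.4838) = 0.4341 / 0.44199 = 0.9821

0.98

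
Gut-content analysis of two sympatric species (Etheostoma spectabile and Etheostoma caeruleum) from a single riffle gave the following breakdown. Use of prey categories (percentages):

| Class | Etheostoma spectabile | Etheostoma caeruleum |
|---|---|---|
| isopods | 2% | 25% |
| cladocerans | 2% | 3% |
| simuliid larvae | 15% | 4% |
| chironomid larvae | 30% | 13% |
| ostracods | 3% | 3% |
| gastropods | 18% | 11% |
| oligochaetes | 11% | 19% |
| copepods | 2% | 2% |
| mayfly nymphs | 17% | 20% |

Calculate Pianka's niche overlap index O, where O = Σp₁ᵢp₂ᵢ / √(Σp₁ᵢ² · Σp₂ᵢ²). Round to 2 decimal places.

Convert percentages to proportions (divide by 100).
Σ p₁ᵢp₂ᵢ = 0.0050 + 0.0006 + 0.0060 + 0.0390 + 0.0009 + 0.0198 + 0.0209 + 0.0004 + 0.0340 = 0.1266
Σp_1ᵢ² = 0.02² + 0.02² + 0.15² + 0.30² + 0.03² + 0.18² + 0.11² + 0.02² + 0.17² = 0.0004 + 0.0004 + 0.0225 + 0.0900 + 0.0009 + 0.0324 + 0.0121 + 0.0004 + 0.0289 = 0.1880
Σp_2ᵢ² = 0.25² + 0.03² + 0.04² + 0.13² + 0.03² + 0.11² + 0.19² + 0.02² + 0.20² = 0.0625 + 0.0009 + 0.0016 + 0.0169 + 0.0009 + 0.0121 + 0.0361 + 0.0004 + 0.0400 = 0.1714
O = 0.1266 / √(0.1880 × 0.1714) = 0.1266 / 0.17951 = 0.7053

0.71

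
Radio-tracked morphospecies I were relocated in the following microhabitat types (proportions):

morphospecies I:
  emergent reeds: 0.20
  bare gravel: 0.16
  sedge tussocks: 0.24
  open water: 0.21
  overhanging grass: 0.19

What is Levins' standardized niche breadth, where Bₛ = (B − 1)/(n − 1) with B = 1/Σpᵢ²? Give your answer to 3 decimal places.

0.979

Σpᵢ² = 0.20² + 0.16² + 0.24² + 0.21² + 0.19² = 0.0400 + 0.0256 + 0.0576 + 0.0441 + 0.0361 = 0.2034
B = 1 / 0.2034 = 4.91642
Bₛ = (B − 1)/(n − 1) = (4.91642 − 1)/(5 − 1) = 3.91642/4 = 0.97911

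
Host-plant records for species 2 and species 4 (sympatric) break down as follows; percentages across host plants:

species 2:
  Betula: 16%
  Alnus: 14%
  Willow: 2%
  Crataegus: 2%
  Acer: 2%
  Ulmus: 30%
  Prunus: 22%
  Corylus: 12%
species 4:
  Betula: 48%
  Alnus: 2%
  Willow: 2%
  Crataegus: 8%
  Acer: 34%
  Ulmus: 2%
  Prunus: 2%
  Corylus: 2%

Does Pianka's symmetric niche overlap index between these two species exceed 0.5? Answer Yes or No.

Convert percentages to proportions (divide by 100).
Σ p₁ᵢp₂ᵢ = 0.0768 + 0.0028 + 0.0004 + 0.0016 + 0.0068 + 0.0060 + 0.0044 + 0.0024 = 0.1012
Σp_1ᵢ² = 0.16² + 0.14² + 0.02² + 0.02² + 0.02² + 0.30² + 0.22² + 0.12² = 0.0256 + 0.0196 + 0.0004 + 0.0004 + 0.0004 + 0.0900 + 0.0484 + 0.0144 = 0.1992
Σp_2ᵢ² = 0.48² + 0.02² + 0.02² + 0.08² + 0.34² + 0.02² + 0.02² + 0.02² = 0.2304 + 0.0004 + 0.0004 + 0.0064 + 0.1156 + 0.0004 + 0.0004 + 0.0004 = 0.3544
O = 0.1012 / √(0.1992 × 0.3544) = 0.1012 / 0.26570 = 0.3809
O = 0.3809 < 0.5 → No.

No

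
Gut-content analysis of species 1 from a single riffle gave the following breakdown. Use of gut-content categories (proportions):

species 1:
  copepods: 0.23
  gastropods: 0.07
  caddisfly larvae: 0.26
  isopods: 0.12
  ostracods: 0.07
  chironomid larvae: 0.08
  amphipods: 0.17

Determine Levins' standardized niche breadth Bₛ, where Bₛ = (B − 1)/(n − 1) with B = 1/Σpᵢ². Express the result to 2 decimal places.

0.76

Σpᵢ² = 0.23² + 0.07² + 0.26² + 0.12² + 0.07² + 0.08² + 0.17² = 0.0529 + 0.0049 + 0.0676 + 0.0144 + 0.0049 + 0.0064 + 0.0289 = 0.1800
B = 1 / 0.1800 = 5.5556
Bₛ = (B − 1)/(n − 1) = (5.5556 − 1)/(7 − 1) = 4.5556/6 = 0.7593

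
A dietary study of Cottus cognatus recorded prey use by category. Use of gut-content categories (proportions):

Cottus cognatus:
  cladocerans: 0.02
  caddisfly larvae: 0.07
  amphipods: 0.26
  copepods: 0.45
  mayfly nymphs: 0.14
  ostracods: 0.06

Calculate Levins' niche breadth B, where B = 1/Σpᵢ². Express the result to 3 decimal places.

Σpᵢ² = 0.02² + 0.07² + 0.26² + 0.45² + 0.14² + 0.06² = 0.0004 + 0.0049 + 0.0676 + 0.2025 + 0.0196 + 0.0036 = 0.2986
B = 1 / 0.2986 = 3.34896

3.349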